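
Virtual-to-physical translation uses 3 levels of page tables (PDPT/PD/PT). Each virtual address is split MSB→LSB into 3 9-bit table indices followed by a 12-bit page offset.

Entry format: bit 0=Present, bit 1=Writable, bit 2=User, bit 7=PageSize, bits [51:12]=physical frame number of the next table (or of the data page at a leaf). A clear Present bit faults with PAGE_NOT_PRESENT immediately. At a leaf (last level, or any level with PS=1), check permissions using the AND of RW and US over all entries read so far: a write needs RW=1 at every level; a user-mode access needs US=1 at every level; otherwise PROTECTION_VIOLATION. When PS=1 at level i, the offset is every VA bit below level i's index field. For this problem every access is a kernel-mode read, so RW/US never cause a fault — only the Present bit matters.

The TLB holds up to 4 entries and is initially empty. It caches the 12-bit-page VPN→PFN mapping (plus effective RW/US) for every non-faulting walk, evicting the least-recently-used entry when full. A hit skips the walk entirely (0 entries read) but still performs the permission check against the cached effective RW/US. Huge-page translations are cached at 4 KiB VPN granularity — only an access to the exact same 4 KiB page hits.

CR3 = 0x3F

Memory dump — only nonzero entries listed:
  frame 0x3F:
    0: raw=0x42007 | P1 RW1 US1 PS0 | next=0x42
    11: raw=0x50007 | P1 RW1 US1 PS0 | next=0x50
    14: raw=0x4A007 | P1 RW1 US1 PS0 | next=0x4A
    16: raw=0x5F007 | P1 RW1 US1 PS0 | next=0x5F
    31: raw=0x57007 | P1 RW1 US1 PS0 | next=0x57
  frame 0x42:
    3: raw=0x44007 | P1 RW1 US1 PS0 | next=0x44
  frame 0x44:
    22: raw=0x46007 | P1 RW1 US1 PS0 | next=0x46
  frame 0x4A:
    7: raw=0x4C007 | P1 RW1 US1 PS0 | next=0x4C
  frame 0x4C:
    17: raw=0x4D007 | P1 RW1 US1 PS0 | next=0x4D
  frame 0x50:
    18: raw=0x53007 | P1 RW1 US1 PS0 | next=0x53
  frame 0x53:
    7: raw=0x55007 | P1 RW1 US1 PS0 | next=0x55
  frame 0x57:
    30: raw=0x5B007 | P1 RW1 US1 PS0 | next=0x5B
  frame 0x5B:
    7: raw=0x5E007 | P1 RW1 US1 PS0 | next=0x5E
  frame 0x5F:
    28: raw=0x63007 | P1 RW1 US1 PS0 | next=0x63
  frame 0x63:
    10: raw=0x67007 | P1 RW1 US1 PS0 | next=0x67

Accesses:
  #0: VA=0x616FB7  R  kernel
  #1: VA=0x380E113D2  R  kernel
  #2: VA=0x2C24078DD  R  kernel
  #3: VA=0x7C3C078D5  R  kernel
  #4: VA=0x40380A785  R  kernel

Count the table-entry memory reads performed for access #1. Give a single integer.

Trace:
#0 VA=0x616FB7 (r,kernel):
  [0] read 0x3F idx=0: raw=0x42007 flags P=1 W=1 U=1 S=0
  [1] read 0x42 idx=3: raw=0x44007 flags P=1 W=1 U=1 S=0
  [2] read 0x44 idx=22: raw=0x46007 flags P=1 W=1 U=1 S=0
  ✓ 0x46FB7  — 3 lookups
#1 VA=0x380E113D2 (r,kernel):
  [0] read 0x3F idx=14: raw=0x4A007 flags P=1 W=1 U=1 S=0
  [1] read 0x4A idx=7: raw=0x4C007 flags P=1 W=1 U=1 S=0
  [2] read 0x4C idx=17: raw=0x4D007 flags P=1 W=1 U=1 S=0
  ✓ 0x4D3D2  — 3 lookups
#2 VA=0x2C24078DD (r,kernel):
  [0] read 0x3F idx=11: raw=0x50007 flags P=1 W=1 U=1 S=0
  [1] read 0x50 idx=18: raw=0x53007 flags P=1 W=1 U=1 S=0
  [2] read 0x53 idx=7: raw=0x55007 flags P=1 W=1 U=1 S=0
  ✓ 0x558DD  — 3 lookups
#3 VA=0x7C3C078D5 (r,kernel):
  [0] read 0x3F idx=31: raw=0x57007 flags P=1 W=1 U=1 S=0
  [1] read 0x57 idx=30: raw=0x5B007 flags P=1 W=1 U=1 S=0
  [2] read 0x5B idx=7: raw=0x5E007 flags P=1 W=1 U=1 S=0
  ✓ 0x5E8D5  — 3 lookups
#4 VA=0x40380A785 (r,kernel):
  [0] read 0x3F idx=16: raw=0x5F007 flags P=1 W=1 U=1 S=0
  [1] read 0x5F idx=28: raw=0x63007 flags P=1 W=1 U=1 S=0
  [2] read 0x63 idx=10: raw=0x67007 flags P=1 W=1 U=1 S=0
  ✓ 0x67785  — 3 lookups

Entries read for #1: 3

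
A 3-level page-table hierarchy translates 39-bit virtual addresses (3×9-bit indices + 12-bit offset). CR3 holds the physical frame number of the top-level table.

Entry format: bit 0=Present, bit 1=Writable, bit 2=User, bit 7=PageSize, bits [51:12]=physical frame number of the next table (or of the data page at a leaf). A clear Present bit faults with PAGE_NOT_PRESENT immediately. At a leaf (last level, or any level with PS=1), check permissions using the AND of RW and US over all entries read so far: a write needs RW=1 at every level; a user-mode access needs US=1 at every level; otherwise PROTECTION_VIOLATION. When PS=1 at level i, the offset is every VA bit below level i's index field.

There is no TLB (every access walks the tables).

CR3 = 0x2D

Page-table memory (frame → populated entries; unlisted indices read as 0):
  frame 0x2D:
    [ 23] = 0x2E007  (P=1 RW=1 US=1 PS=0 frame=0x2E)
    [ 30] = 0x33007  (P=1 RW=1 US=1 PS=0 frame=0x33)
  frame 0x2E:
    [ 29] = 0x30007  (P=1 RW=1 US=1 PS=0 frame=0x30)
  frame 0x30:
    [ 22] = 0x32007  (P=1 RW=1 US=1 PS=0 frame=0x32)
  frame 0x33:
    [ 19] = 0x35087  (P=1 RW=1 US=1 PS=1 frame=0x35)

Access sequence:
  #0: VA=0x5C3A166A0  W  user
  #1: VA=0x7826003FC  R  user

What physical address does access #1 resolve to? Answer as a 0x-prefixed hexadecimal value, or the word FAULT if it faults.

Per-access translation:
#0 VA=0x5C3A166A0 (w,user):
  L0 @0x2D[23] → 0x2E007  P=1,RW=1,US=1,PS=0
  L1 @0x2E[29] → 0x30007  P=1,RW=1,US=1,PS=0
  L2 @0x30[22] → 0x32007  P=1,RW=1,US=1,PS=0
  ⇒ phys 0x326A0  [3 reads]
#1 VA=0x7826003FC (r,user):
  L0 @0x2D[30] → 0x33007  P=1,RW=1,US=1,PS=0
  L1 @0x33[19] → 0x35087  P=1,RW=1,US=1,PS=1
  ⇒ phys 0x353FC (huge @L1)  [2 reads]

Access #1 PA: 0x353FC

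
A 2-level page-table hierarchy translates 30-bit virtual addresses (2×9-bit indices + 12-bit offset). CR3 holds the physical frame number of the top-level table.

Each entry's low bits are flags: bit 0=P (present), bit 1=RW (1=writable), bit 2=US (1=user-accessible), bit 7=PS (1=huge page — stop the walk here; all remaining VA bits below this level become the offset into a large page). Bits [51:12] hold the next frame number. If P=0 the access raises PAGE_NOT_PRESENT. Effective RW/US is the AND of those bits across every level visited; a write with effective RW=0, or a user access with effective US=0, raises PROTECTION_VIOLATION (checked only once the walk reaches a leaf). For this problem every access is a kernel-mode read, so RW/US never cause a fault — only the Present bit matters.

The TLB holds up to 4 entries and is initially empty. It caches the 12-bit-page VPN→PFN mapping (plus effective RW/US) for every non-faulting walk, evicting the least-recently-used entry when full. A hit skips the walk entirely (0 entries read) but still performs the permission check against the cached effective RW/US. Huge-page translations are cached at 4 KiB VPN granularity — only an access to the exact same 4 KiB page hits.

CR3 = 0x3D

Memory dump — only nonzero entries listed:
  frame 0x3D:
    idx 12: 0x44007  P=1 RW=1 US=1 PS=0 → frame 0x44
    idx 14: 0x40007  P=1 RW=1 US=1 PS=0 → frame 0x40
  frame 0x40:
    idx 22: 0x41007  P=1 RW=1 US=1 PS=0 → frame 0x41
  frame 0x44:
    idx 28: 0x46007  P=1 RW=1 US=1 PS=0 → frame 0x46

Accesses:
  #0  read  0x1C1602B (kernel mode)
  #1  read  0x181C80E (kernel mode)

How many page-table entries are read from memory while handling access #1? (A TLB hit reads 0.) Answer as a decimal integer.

Trace:
#0 VA=0x1C1602B (r,kernel):
  L0 @0x3D[14] → 0x40007  P=1,RW=1,US=1,PS=0
  L1 @0x40[22] → 0x41007  P=1,RW=1,US=1,PS=0
  ⇒ phys 0x4102B  [2 reads]
#1 VA=0x181C80E (r,kernel):
  L0 @0x3D[12] → 0x44007  P=1,RW=1,US=1,PS=0
  L1 @0x44[28] → 0x46007  P=1,RW=1,US=1,PS=0
  ⇒ phys 0x4680E  [2 reads]

Entries read for #1: 2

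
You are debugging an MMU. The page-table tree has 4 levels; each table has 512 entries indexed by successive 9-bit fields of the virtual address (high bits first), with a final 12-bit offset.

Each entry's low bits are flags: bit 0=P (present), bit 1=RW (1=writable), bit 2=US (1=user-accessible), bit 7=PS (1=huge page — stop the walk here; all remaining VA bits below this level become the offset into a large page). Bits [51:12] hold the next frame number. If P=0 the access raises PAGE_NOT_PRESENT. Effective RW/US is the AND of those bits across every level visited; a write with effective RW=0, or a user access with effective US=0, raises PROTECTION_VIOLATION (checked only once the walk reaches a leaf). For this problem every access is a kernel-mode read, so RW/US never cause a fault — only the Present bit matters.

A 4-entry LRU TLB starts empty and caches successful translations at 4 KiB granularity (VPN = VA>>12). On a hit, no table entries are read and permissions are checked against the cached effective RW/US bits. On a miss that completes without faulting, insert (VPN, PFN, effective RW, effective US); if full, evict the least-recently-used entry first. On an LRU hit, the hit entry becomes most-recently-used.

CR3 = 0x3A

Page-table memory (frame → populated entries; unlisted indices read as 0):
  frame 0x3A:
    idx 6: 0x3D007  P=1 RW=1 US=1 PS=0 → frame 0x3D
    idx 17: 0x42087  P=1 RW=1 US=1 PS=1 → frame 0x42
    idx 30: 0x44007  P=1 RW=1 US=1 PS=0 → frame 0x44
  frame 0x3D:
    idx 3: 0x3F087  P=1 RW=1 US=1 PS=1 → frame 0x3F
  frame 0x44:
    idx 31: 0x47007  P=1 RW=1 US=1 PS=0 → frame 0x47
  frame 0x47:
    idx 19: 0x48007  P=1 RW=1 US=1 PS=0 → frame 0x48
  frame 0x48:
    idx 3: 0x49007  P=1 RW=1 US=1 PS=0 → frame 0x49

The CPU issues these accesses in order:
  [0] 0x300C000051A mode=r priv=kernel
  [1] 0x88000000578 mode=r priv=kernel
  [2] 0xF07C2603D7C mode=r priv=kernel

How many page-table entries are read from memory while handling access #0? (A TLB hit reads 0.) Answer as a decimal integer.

Per-access translation:
#0 VA=0x300C000051A (r,kernel):
  L0 @0x3A[6] → 0x3D007  P=1,RW=1,US=1,PS=0
  L1 @0x3D[3] → 0x3F087  P=1,RW=1,US=1,PS=1
  → PA=0x3F51A (huge @L1)  (2 entries read)
#1 VA=0x88000000578 (r,kernel):
  L0 @0x3A[17] → 0x42087  P=1,RW=1,US=1,PS=1
  → PA=0x42578 (huge @L0)  (1 entries read)
#2 VA=0xF07C2603D7C (r,kernel):
  L0 @0x3A[30] → 0x44007  P=1,RW=1,US=1,PS=0
  L1 @0x44[31] → 0x47007  P=1,RW=1,US=1,PS=0
  L2 @0x47[19] → 0x48007  P=1,RW=1,US=1,PS=0
  L3 @0x48[3] → 0x49007  P=1,RW=1,US=1,PS=0
  → PA=0x49D7C  (4 entries read)

Entries read for #0: 2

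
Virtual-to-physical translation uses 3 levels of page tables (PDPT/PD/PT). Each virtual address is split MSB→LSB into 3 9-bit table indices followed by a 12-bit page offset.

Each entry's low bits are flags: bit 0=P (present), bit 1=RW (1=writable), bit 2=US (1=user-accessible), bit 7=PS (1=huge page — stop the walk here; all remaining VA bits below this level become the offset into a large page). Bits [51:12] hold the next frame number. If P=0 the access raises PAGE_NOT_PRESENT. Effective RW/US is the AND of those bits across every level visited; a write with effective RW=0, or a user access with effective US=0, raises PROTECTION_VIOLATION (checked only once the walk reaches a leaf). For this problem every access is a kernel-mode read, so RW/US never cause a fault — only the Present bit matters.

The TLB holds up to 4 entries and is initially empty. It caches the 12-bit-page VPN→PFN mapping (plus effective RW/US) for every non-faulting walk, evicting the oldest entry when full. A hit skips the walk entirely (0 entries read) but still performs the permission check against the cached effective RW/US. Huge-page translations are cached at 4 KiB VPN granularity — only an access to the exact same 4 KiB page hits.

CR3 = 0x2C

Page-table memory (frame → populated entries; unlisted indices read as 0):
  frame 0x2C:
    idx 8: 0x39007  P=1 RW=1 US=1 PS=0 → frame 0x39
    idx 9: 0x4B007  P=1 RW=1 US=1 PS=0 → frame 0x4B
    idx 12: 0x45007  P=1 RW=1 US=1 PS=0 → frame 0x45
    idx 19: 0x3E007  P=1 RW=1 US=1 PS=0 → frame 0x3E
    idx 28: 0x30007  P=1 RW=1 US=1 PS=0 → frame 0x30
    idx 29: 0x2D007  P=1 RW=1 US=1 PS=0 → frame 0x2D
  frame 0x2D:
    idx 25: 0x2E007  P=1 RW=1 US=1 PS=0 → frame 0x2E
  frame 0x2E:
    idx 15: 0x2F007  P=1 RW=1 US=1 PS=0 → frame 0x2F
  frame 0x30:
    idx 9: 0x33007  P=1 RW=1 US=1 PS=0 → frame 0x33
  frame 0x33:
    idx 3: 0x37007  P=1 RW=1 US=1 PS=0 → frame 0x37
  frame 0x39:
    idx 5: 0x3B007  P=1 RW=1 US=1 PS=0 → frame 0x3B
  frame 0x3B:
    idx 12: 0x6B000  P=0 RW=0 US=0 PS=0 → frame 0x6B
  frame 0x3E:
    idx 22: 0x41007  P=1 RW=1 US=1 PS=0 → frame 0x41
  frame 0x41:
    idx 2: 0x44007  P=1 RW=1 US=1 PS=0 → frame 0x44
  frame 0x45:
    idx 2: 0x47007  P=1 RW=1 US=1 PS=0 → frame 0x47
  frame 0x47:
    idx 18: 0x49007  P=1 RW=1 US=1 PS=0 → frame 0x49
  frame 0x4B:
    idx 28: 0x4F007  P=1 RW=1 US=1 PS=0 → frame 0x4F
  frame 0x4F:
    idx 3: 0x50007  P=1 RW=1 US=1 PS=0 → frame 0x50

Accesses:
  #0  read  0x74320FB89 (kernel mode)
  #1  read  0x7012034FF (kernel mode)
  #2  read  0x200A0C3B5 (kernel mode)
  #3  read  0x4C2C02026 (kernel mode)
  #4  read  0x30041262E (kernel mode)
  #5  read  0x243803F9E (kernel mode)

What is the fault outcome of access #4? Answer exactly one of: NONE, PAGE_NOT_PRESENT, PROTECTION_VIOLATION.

Walk each access:
#0 VA=0x74320FB89 (r,kernel):
  [0] read 0x2C idx=29: raw=0x2D007 flags P=1 W=1 U=1 S=0
  [1] read 0x2D idx=25: raw=0x2E007 flags P=1 W=1 U=1 S=0
  [2] read 0x2E idx=15: raw=0x2F007 flags P=1 W=1 U=1 S=0
  → PA=0x2FB89  (3 entries read)
#1 VA=0x7012034FF (r,kernel):
  [0] read 0x2C idx=28: raw=0x30007 flags P=1 W=1 U=1 S=0
  [1] read 0x30 idx=9: raw=0x33007 flags P=1 W=1 U=1 S=0
  [2] read 0x33 idx=3: raw=0x37007 flags P=1 W=1 U=1 S=0
  → PA=0x374FF  (3 entries read)
#2 VA=0x200A0C3B5 (r,kernel):
  [0] read 0x2C idx=8: raw=0x39007 flags P=1 W=1 U=1 S=0
  [1] read 0x39 idx=5: raw=0x3B007 flags P=1 W=1 U=1 S=0
  [2] read 0x3B idx=12: raw=0x6B000 flags P=0 W=0 U=0 S=0
  ✗ PAGE_NOT_PRESENT  [3 reads]
#3 VA=0x4C2C02026 (r,kernel):
  [0] read 0x2C idx=19: raw=0x3E007 flags P=1 W=1 U=1 S=0
  [1] read 0x3E idx=22: raw=0x41007 flags P=1 W=1 U=1 S=0
  [2] read 0x41 idx=2: raw=0x44007 flags P=1 W=1 U=1 S=0
  → PA=0x44026  (3 entries read)
#4 VA=0x30041262E (r,kernel):
  [0] read 0x2C idx=12: raw=0x45007 flags P=1 W=1 U=1 S=0
  [1] read 0x45 idx=2: raw=0x47007 flags P=1 W=1 U=1 S=0
  [2] read 0x47 idx=18: raw=0x49007 flags P=1 W=1 U=1 S=0
  → PA=0x4962E  (3 entries read)
#5 VA=0x243803F9E (r,kernel):
  [0] read 0x2C idx=9: raw=0x4B007 flags P=1 W=1 U=1 S=0
  [1] read 0x4B idx=28: raw=0x4F007 flags P=1 W=1 U=1 S=0
  [2] read 0x4F idx=3: raw=0x50007 flags P=1 W=1 U=1 S=0
  → PA=0x50F9E  (3 entries read)

Access #4 fault: NONE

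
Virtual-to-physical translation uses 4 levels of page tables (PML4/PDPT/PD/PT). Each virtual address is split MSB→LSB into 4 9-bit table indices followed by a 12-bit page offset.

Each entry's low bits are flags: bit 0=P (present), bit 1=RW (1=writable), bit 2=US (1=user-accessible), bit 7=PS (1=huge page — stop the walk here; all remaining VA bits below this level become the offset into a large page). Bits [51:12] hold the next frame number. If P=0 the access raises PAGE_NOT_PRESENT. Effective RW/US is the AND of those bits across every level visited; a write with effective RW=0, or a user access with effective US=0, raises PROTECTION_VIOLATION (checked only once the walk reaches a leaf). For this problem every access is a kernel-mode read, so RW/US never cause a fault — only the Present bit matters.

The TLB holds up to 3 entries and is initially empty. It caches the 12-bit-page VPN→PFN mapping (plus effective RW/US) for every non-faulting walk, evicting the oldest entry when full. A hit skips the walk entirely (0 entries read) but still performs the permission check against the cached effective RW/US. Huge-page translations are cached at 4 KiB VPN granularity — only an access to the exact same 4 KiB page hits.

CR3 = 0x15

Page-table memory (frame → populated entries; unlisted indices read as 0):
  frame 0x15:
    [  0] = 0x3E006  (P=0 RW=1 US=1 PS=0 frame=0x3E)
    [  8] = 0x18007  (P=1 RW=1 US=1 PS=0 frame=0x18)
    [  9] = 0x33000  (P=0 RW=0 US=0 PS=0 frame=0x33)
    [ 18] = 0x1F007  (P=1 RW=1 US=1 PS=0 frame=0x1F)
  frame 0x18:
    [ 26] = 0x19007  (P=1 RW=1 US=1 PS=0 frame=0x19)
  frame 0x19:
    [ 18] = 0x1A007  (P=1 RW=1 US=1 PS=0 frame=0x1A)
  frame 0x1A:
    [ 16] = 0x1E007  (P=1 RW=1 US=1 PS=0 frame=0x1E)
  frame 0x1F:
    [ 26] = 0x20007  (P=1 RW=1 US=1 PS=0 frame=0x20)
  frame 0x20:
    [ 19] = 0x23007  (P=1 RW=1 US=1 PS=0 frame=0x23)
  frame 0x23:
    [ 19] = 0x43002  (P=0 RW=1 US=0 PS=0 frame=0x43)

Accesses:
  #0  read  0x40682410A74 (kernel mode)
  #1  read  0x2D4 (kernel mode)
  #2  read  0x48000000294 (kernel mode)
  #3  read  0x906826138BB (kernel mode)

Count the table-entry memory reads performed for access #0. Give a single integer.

Walk each access:
#0 VA=0x40682410A74 (r,kernel):
  lvl0: tbl 0x15, slot 8 ⇒ 0x18007 (P1/RW1/US1/PS0)
  lvl1: tbl 0x18, slot 26 ⇒ 0x19007 (P1/RW1/US1/PS0)
  lvl2: tbl 0x19, slot 18 ⇒ 0x1A007 (P1/RW1/US1/PS0)
  lvl3: tbl 0x1A, slot 16 ⇒ 0x1E007 (P1/RW1/US1/PS0)
  ✓ 0x1EA74  — 4 lookups
#1 VA=0x2D4 (r,kernel):
  lvl0: tbl 0x15, slot 0 ⇒ 0x3E006 (P0/RW1/US1/PS0)
  → PAGE_NOT_PRESENT  (1 entries read)
#2 VA=0x48000000294 (r,kernel):
  lvl0: tbl 0x15, slot 9 ⇒ 0x33000 (P0/RW0/US0/PS0)
  → PAGE_NOT_PRESENT  (1 entries read)
#3 VA=0x906826138BB (r,kernel):
  lvl0: tbl 0x15, slot 18 ⇒ 0x1F007 (P1/RW1/US1/PS0)
  lvl1: tbl 0x1F, slot 26 ⇒ 0x20007 (P1/RW1/US1/PS0)
  lvl2: tbl 0x20, slot 19 ⇒ 0x23007 (P1/RW1/US1/PS0)
  lvl3: tbl 0x23, slot 19 ⇒ 0x43002 (P0/RW1/US0/PS0)
  → PAGE_NOT_PRESENT  (4 entries read)

Entries read for #0: 4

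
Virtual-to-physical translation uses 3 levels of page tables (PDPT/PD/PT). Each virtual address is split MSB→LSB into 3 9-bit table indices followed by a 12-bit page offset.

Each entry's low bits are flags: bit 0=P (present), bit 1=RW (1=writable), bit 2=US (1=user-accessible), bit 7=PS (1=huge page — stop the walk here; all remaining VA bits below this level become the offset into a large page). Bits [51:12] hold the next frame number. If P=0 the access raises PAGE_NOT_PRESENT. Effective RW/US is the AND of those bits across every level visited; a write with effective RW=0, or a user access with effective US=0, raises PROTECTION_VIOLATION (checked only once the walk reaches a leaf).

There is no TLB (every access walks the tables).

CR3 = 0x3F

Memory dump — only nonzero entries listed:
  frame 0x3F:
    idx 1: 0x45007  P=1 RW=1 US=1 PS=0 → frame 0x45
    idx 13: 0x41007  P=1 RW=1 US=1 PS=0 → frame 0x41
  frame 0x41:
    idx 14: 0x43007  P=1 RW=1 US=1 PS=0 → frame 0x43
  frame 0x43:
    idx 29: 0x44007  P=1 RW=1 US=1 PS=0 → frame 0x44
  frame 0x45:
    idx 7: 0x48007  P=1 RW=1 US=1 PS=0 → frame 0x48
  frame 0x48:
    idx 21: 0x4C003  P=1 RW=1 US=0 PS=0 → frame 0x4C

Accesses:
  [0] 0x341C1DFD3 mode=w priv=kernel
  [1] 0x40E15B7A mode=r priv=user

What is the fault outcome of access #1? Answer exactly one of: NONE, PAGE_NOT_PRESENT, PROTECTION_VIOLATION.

Trace:
#0 VA=0x341C1DFD3 (w,kernel):
  lvl0: tbl 0x3F, slot 13 ⇒ 0x41007 (P1/RW1/US1/PS0)
  lvl1: tbl 0x41, slot 14 ⇒ 0x43007 (P1/RW1/US1/PS0)
  lvl2: tbl 0x43, slot 29 ⇒ 0x44007 (P1/RW1/US1/PS0)
  ⇒ phys 0x44FD3  [3 reads]
#1 VA=0x40E15B7A (r,user):
  lvl0: tbl 0x3F, slot 1 ⇒ 0x45007 (P1/RW1/US1/PS0)
  lvl1: tbl 0x45, slot 7 ⇒ 0x48007 (P1/RW1/US1/PS0)
  lvl2: tbl 0x48, slot 21 ⇒ 0x4C003 (P1/RW1/US0/PS0)
  → PROTECTION_VIOLATION  (3 entries read)

Access #1 fault: PROTECTION_VIOLATION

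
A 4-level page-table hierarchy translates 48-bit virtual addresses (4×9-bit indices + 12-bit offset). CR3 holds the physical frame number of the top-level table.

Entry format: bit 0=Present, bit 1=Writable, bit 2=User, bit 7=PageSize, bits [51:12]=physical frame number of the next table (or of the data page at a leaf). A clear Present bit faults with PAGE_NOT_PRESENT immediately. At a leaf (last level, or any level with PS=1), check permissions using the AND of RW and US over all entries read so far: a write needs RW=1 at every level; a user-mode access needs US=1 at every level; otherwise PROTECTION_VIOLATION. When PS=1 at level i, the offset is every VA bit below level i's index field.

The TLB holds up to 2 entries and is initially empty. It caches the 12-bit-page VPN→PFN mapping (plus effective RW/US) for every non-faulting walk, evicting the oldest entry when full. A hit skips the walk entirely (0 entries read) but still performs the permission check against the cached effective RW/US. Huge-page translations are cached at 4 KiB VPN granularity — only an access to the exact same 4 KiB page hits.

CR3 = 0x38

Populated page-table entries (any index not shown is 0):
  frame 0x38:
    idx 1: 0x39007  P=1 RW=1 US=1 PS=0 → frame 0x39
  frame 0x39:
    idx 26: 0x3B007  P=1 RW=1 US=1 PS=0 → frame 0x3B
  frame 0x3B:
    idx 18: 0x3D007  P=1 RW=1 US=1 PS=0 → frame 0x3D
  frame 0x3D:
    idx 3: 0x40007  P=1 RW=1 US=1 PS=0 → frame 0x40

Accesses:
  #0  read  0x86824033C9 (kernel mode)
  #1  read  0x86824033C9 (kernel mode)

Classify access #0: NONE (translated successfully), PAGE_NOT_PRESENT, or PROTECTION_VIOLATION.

Trace:
#0 VA=0x86824033C9 (r,kernel):
  L0 @0x38[1] → 0x39007  P=1,RW=1,US=1,PS=0
  L1 @0x39[26] → 0x3B007  P=1,RW=1,US=1,PS=0
  L2 @0x3B[18] → 0x3D007  P=1,RW=1,US=1,PS=0
  L3 @0x3D[3] → 0x40007  P=1,RW=1,US=1,PS=0
  ⇒ phys 0x403C9  [4 reads]
#1 VA=0x86824033C9 (r,kernel):
  TLB hit vpn=0x8682403 → PA=0x403C9

Access #0 fault: NONE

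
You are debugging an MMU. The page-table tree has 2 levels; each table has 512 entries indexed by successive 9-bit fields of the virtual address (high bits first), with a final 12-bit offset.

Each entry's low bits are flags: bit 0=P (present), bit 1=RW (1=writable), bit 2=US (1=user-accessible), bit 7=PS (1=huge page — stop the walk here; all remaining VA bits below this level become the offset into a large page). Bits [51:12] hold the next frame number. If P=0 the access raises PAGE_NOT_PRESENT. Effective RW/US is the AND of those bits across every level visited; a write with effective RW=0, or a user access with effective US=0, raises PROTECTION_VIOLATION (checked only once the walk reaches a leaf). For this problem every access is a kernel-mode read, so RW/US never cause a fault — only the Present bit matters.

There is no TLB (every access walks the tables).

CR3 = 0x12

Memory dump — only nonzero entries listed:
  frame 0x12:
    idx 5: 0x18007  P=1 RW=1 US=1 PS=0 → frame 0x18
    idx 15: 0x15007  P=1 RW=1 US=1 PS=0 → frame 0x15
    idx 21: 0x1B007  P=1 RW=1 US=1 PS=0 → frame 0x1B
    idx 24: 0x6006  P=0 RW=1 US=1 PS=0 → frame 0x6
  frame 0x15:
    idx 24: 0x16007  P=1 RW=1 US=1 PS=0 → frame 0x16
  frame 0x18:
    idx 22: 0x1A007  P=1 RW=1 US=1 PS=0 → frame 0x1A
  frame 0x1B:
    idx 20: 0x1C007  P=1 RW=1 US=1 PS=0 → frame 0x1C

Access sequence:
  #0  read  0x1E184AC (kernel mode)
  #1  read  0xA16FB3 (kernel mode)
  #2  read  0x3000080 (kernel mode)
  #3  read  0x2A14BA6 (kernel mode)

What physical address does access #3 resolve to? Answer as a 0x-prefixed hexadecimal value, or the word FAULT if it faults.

Per-access translation:
#0 VA=0x1E184AC (r,kernel):
  lvl0: tbl 0x12, slot 15 ⇒ 0x15007 (P1/RW1/US1/PS0)
  lvl1: tbl 0x15, slot 24 ⇒ 0x16007 (P1/RW1/US1/PS0)
  → PA=0x164AC  (2 entries read)
#1 VA=0xA16FB3 (r,kernel):
  lvl0: tbl 0x12, slot 5 ⇒ 0x18007 (P1/RW1/US1/PS0)
  lvl1: tbl 0x18, slot 22 ⇒ 0x1A007 (P1/RW1/US1/PS0)
  → PA=0x1AFB3  (2 entries read)
#2 VA=0x3000080 (r,kernel):
  lvl0: tbl 0x12, slot 24 ⇒ 0x6006 (P0/RW1/US1/PS0)
  ✗ PAGE_NOT_PRESENT  [1 reads]
#3 VA=0x2A14BA6 (r,kernel):
  lvl0: tbl 0x12, slot 21 ⇒ 0x1B007 (P1/RW1/US1/PS0)
  lvl1: tbl 0x1B, slot 20 ⇒ 0x1C007 (P1/RW1/US1/PS0)
  → PA=0x1CBA6  (2 entries read)

Access #3 PA: 0x1CBA6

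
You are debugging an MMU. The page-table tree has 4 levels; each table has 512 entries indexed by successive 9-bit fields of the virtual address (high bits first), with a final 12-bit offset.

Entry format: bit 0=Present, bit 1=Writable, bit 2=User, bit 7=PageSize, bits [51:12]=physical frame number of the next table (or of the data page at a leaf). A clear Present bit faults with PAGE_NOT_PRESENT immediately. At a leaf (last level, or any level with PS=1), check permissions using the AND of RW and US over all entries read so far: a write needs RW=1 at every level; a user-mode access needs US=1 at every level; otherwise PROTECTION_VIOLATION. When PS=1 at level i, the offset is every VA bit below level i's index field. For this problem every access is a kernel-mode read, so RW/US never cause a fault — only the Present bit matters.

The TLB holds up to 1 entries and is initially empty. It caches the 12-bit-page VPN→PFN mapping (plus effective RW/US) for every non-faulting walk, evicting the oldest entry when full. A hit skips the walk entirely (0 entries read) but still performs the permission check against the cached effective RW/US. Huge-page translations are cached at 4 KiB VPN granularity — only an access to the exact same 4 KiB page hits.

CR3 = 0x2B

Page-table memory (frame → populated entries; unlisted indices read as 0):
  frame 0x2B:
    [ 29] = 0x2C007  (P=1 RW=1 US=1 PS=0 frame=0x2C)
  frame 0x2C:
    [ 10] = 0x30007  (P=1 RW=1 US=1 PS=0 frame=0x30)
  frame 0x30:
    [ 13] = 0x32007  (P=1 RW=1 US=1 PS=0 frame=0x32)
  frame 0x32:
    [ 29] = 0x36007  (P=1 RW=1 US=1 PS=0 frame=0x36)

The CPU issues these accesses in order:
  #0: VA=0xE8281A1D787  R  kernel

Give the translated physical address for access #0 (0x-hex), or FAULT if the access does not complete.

Walk each access:
#0 VA=0xE8281A1D787 (r,kernel):
  [0] read 0x2B idx=29: raw=0x2C007 flags P=1 W=1 U=1 S=0
  [1] read 0x2C idx=10: raw=0x30007 flags P=1 W=1 U=1 S=0
  [2] read 0x30 idx=13: raw=0x32007 flags P=1 W=1 U=1 S=0
  [3] read 0x32 idx=29: raw=0x36007 flags P=1 W=1 U=1 S=0
  → PA=0x36787  (4 entries read)

Access #0 PA: 0x36787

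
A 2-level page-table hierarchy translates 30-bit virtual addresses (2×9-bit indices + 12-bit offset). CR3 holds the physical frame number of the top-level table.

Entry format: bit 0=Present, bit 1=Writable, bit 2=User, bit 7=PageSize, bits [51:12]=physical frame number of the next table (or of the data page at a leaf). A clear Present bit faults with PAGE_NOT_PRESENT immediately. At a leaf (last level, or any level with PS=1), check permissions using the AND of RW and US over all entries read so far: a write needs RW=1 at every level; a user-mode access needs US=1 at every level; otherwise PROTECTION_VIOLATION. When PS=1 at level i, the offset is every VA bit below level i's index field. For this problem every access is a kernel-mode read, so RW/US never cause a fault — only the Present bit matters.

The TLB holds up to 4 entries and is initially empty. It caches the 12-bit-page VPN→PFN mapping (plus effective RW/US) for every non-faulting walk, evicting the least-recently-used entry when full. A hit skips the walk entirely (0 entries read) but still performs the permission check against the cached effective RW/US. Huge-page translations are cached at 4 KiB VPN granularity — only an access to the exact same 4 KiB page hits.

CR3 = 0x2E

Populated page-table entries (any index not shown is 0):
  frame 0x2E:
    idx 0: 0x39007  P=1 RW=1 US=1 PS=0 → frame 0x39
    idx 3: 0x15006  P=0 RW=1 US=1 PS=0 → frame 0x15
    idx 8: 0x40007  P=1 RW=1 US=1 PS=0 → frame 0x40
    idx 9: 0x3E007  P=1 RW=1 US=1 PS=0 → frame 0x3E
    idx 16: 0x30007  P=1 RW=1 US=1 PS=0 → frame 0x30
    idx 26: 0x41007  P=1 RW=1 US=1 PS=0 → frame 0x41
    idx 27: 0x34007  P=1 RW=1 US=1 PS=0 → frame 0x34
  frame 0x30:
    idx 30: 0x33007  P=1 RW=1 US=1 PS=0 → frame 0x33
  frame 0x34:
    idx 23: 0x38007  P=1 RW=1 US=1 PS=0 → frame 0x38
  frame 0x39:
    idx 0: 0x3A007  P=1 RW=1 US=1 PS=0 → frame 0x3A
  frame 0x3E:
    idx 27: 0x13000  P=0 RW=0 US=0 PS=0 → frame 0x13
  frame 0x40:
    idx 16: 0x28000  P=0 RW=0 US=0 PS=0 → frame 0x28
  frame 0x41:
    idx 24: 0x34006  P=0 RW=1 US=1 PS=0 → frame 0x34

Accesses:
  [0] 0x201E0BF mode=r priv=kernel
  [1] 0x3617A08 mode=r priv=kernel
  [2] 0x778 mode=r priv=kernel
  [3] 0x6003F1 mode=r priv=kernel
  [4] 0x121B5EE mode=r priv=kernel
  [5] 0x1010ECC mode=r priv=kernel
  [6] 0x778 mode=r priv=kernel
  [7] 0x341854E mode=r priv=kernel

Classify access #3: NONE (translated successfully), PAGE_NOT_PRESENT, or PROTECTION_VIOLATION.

Per-access translation:
#0 VA=0x201E0BF (r,kernel):
  L0: frame=0x2E idx=16 entry=0x30007 [P=1 RW=1 US=1 PS=0]
  L1: frame=0x30 idx=30 entry=0x33007 [P=1 RW=1 US=1 PS=0]
  ⇒ phys 0x330BF  [2 reads]
#1 VA=0x3617A08 (r,kernel):
  L0: frame=0x2E idx=27 entry=0x34007 [P=1 RW=1 US=1 PS=0]
  L1: frame=0x34 idx=23 entry=0x38007 [P=1 RW=1 US=1 PS=0]
  ⇒ phys 0x38A08  [2 reads]
#2 VA=0x778 (r,kernel):
  L0: frame=0x2E idx=0 entry=0x39007 [P=1 RW=1 US=1 PS=0]
  L1: frame=0x39 idx=0 entry=0x3A007 [P=1 RW=1 US=1 PS=0]
  ⇒ phys 0x3A778  [2 reads]
#3 VA=0x6003F1 (r,kernel):
  L0: frame=0x2E idx=3 entry=0x15006 [P=0 RW=1 US=1 PS=0]
  ✗ PAGE_NOT_PRESENT  [1 reads]
#4 VA=0x121B5EE (r,kernel):
  L0: frame=0x2E idx=9 entry=0x3E007 [P=1 RW=1 US=1 PS=0]
  L1: frame=0x3E idx=27 entry=0x13000 [P=0 RW=0 US=0 PS=0]
  ✗ PAGE_NOT_PRESENT  [2 reads]
#5 VA=0x1010ECC (r,kernel):
  L0: frame=0x2E idx=8 entry=0x40007 [P=1 RW=1 US=1 PS=0]
  L1: frame=0x40 idx=16 entry=0x28000 [P=0 RW=0 US=0 PS=0]
  ✗ PAGE_NOT_PRESENT  [2 reads]
#6 VA=0x778 (r,kernel):
  TLB hit vpn=0x0 → PA=0x3A778
#7 VA=0x341854E (r,kernel):
  L0: frame=0x2E idx=26 entry=0x41007 [P=1 RW=1 US=1 PS=0]
  L1: frame=0x41 idx=24 entry=0x34006 [P=0 RW=1 US=1 PS=0]
  ✗ PAGE_NOT_PRESENT  [2 reads]

Access #3 fault: PAGE_NOT_PRESENT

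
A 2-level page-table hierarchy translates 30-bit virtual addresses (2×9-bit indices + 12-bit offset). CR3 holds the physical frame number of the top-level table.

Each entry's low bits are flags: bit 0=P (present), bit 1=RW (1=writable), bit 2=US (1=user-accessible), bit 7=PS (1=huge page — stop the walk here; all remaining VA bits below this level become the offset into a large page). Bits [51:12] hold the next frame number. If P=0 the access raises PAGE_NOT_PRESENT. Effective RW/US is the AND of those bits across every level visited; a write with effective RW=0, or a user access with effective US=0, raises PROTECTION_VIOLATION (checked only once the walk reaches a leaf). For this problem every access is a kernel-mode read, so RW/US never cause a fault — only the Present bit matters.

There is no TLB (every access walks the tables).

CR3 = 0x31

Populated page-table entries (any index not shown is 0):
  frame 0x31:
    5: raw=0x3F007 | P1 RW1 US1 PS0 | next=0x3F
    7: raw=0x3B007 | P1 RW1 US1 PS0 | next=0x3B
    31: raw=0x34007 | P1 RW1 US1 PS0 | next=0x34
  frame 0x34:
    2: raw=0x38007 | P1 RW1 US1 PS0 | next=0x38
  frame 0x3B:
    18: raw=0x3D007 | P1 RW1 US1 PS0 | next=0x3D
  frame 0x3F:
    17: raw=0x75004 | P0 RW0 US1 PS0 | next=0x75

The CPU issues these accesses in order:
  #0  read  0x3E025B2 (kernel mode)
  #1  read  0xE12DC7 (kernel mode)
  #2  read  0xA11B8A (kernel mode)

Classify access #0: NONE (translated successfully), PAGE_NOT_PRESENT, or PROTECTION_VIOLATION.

Trace:
#0 VA=0x3E025B2 (r,kernel):
  [0] read 0x31 idx=31: raw=0x34007 flags P=1 W=1 U=1 S=0
  [1] read 0x34 idx=2: raw=0x38007 flags P=1 W=1 U=1 S=0
  → PA=0x385B2  (2 entries read)
#1 VA=0xE12DC7 (r,kernel):
  [0] read 0x31 idx=7: raw=0x3B007 flags P=1 W=1 U=1 S=0
  [1] read 0x3B idx=18: raw=0x3D007 flags P=1 W=1 U=1 S=0
  → PA=0x3DDC7  (2 entries read)
#2 VA=0xA11B8A (r,kernel):
  [0] read 0x31 idx=5: raw=0x3F007 flags P=1 W=1 U=1 S=0
  [1] read 0x3F idx=17: raw=0x75004 flags P=0 W=0 U=1 S=0
  ✗ PAGE_NOT_PRESENT  [2 reads]

Access #0 fault: NONE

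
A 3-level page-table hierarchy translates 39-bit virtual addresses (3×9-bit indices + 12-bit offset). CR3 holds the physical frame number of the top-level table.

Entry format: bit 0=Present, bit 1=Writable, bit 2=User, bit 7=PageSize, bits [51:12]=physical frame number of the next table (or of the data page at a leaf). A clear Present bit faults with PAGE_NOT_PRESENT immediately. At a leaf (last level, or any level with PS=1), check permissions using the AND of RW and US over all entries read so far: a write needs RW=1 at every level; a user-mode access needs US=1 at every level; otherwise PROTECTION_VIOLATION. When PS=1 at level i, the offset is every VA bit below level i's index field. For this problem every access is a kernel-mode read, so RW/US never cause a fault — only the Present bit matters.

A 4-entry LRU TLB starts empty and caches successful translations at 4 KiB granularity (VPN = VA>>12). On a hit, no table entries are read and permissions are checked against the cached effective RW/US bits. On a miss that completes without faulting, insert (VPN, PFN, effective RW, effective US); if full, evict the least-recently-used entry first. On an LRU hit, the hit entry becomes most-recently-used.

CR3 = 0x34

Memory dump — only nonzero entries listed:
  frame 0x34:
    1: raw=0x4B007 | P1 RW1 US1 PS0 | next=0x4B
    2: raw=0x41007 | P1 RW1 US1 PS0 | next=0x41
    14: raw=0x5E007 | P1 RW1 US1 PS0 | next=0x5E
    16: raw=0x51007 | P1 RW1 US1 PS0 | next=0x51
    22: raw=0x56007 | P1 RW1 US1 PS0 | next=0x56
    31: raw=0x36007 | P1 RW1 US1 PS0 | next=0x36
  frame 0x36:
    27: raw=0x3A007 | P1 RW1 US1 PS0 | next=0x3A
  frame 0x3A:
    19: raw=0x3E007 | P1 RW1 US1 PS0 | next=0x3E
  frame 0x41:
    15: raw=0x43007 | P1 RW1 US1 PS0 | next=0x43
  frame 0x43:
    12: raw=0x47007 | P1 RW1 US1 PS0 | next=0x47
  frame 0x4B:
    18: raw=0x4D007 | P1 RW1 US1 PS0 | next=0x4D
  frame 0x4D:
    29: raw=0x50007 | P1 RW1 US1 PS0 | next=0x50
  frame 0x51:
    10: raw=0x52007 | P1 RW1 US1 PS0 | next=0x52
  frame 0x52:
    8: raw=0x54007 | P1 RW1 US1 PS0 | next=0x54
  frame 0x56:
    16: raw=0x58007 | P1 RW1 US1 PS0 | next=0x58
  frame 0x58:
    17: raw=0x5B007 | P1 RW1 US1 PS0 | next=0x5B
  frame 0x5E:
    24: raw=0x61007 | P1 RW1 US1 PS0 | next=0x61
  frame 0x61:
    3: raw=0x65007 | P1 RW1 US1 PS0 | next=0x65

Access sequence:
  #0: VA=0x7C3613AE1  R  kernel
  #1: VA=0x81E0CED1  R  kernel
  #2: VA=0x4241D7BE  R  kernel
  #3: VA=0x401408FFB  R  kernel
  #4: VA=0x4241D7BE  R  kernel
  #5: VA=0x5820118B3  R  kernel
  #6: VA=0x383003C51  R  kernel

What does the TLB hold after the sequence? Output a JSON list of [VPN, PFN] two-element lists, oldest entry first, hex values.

Trace:
#0 VA=0x7C3613AE1 (r,kernel):
  L0: frame=0x34 idx=31 entry=0x36007 [P=1 RW=1 US=1 PS=0]
  L1: frame=0x36 idx=27 entry=0x3A007 [P=1 RW=1 US=1 PS=0]
  L2: frame=0x3A idx=19 entry=0x3E007 [P=1 RW=1 US=1 PS=0]
  ⇒ phys 0x3EAE1  [3 reads]
#1 VA=0x81E0CED1 (r,kernel):
  L0: frame=0x34 idx=2 entry=0x41007 [P=1 RW=1 US=1 PS=0]
  L1: frame=0x41 idx=15 entry=0x43007 [P=1 RW=1 US=1 PS=0]
  L2: frame=0x43 idx=12 entry=0x47007 [P=1 RW=1 US=1 PS=0]
  ⇒ phys 0x47ED1  [3 reads]
#2 VA=0x4241D7BE (r,kernel):
  L0: frame=0x34 idx=1 entry=0x4B007 [P=1 RW=1 US=1 PS=0]
  L1: frame=0x4B idx=18 entry=0x4D007 [P=1 RW=1 US=1 PS=0]
  L2: frame=0x4D idx=29 entry=0x50007 [P=1 RW=1 US=1 PS=0]
  ⇒ phys 0x507BE  [3 reads]
#3 VA=0x401408FFB (r,kernel):
  L0: frame=0x34 idx=16 entry=0x51007 [P=1 RW=1 US=1 PS=0]
  L1: frame=0x51 idx=10 entry=0x52007 [P=1 RW=1 US=1 PS=0]
  L2: frame=0x52 idx=8 entry=0x54007 [P=1 RW=1 US=1 PS=0]
  ⇒ phys 0x54FFB  [3 reads]
#4 VA=0x4241D7BE (r,kernel):
  TLB hit vpn=0x4241D → PA=0x507BE
#5 VA=0x5820118B3 (r,kernel):
  L0: frame=0x34 idx=22 entry=0x56007 [P=1 RW=1 US=1 PS=0]
  L1: frame=0x56 idx=16 entry=0x58007 [P=1 RW=1 US=1 PS=0]
  L2: frame=0x58 idx=17 entry=0x5B007 [P=1 RW=1 US=1 PS=0]
  ⇒ phys 0x5B8B3  [3 reads]
#6 VA=0x383003C51 (r,kernel):
  L0: frame=0x34 idx=14 entry=0x5E007 [P=1 RW=1 US=1 PS=0]
  L1: frame=0x5E idx=24 entry=0x61007 [P=1 RW=1 US=1 PS=0]
  L2: frame=0x61 idx=3 entry=0x65007 [P=1 RW=1 US=1 PS=0]
  ⇒ phys 0x65C51  [3 reads]

TLB: [["0x401408", "0x54"], ["0x4241D", "0x50"], ["0x582011", "0x5B"], ["0x383003", "0x65"]]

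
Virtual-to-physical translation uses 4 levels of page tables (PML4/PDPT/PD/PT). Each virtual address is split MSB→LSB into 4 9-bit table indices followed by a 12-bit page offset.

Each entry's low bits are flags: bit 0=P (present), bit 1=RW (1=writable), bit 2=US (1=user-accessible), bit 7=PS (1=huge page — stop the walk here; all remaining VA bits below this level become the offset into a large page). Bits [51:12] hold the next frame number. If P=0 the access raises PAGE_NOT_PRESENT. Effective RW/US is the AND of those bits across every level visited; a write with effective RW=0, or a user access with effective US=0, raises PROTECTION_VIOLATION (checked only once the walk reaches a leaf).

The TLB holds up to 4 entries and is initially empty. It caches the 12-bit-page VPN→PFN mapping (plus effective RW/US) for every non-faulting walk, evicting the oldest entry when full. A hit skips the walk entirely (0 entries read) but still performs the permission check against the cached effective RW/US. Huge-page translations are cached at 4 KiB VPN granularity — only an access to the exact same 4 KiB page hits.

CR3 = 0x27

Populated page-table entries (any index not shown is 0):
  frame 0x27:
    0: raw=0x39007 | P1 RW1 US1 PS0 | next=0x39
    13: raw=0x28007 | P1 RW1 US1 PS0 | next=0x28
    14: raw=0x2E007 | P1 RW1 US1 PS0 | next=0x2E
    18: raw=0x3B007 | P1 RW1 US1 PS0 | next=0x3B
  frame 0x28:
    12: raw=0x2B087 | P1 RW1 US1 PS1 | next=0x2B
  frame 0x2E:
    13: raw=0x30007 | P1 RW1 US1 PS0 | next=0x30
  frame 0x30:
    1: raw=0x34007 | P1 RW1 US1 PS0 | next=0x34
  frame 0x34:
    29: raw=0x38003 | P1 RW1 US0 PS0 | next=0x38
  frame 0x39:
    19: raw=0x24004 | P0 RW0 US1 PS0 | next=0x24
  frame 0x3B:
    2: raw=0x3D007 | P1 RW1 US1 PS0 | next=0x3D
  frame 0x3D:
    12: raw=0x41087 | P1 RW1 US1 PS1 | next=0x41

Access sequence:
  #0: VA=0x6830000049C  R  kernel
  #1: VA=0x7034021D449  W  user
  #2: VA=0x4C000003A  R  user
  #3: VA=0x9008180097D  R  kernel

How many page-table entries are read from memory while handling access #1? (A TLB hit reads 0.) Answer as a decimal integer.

Per-access translation:
#0 VA=0x6830000049C (r,kernel):
  L0 @0x27[13] → 0x28007  P=1,RW=1,US=1,PS=0
  L1 @0x28[12] → 0x2B087  P=1,RW=1,US=1,PS=1
  ⇒ phys 0x2B49C (huge @L1)  [2 reads]
#1 VA=0x7034021D449 (w,user):
  L0 @0x27[14] → 0x2E007  P=1,RW=1,US=1,PS=0
  L1 @0x2E[13] → 0x30007  P=1,RW=1,US=1,PS=0
  L2 @0x30[1] → 0x34007  P=1,RW=1,US=1,PS=0
  L3 @0x34[29] → 0x38003  P=1,RW=1,US=0,PS=0
  → PROTECTION_VIOLATION  (4 entries read)
#2 VA=0x4C000003A (r,user):
  L0 @0x27[0] → 0x39007  P=1,RW=1,US=1,PS=0
  L1 @0x39[19] → 0x24004  P=0,RW=0,US=1,PS=0
  → PAGE_NOT_PRESENT  (2 entries read)
#3 VA=0x9008180097D (r,kernel):
  L0 @0x27[18] → 0x3B007  P=1,RW=1,US=1,PS=0
  L1 @0x3B[2] → 0x3D007  P=1,RW=1,US=1,PS=0
  L2 @0x3D[12] → 0x41087  P=1,RW=1,US=1,PS=1
  ⇒ phys 0x4197D (huge @L2)  [3 reads]

Entries read for #1: 4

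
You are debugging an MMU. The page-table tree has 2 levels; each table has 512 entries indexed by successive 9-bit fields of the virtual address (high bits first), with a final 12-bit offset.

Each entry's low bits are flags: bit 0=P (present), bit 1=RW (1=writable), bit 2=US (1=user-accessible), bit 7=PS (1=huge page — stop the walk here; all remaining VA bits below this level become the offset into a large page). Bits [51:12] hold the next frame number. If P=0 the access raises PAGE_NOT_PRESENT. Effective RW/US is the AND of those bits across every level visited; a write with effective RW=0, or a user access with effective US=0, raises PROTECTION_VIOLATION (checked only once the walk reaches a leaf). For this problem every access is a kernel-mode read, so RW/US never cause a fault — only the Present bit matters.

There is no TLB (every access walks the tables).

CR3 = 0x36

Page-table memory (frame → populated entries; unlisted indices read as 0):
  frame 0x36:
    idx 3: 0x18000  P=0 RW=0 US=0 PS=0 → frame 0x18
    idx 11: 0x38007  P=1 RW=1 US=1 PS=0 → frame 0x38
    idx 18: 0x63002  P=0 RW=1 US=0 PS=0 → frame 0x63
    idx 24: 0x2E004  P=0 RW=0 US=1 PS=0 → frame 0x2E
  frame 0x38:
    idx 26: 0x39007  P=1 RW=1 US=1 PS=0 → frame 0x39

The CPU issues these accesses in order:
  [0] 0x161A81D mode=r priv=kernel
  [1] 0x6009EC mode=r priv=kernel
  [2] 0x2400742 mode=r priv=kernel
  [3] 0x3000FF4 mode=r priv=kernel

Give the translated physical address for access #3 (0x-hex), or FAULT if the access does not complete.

Trace:
#0 VA=0x161A81D (r,kernel):
  lvl0: tbl 0x36, slot 11 ⇒ 0x38007 (P1/RW1/US1/PS0)
  lvl1: tbl 0x38, slot 26 ⇒ 0x39007 (P1/RW1/US1/PS0)
  ✓ 0x3981D  — 2 lookups
#1 VA=0x6009EC (r,kernel):
  lvl0: tbl 0x36, slot 3 ⇒ 0x18000 (P0/RW0/US0/PS0)
  → PAGE_NOT_PRESENT  (1 entries read)
#2 VA=0x2400742 (r,kernel):
  lvl0: tbl 0x36, slot 18 ⇒ 0x63002 (P0/RW1/US0/PS0)
  → PAGE_NOT_PRESENT  (1 entries read)
#3 VA=0x3000FF4 (r,kernel):
  lvl0: tbl 0x36, slot 24 ⇒ 0x2E004 (P0/RW0/US1/PS0)
  → PAGE_NOT_PRESENT  (1 entries read)

Access #3 PA: FAULT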